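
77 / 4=19.25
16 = 16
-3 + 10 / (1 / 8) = 77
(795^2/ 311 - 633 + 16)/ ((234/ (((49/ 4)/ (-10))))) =-10783381/ 1455480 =-7.41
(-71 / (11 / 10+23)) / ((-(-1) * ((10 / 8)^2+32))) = -11360 / 129417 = -0.09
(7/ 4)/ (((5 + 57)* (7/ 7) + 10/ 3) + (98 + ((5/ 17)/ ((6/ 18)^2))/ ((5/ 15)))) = 357/ 34940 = 0.01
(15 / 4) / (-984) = -0.00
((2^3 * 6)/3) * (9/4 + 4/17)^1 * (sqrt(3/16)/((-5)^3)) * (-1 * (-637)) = -107653 * sqrt(3)/2125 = -87.75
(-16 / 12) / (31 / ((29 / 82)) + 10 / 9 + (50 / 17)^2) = -0.01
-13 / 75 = -0.17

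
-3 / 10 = -0.30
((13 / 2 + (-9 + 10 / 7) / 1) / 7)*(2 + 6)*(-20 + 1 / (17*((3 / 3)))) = 20340 / 833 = 24.42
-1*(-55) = 55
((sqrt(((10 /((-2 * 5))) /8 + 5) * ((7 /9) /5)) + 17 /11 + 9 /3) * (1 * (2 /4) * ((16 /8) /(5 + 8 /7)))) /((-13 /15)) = -5250 /6149 -7 * sqrt(2730) /2236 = -1.02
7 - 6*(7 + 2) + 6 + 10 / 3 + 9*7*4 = 643 / 3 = 214.33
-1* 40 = -40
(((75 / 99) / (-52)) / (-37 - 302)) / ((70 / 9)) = 5 / 904904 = 0.00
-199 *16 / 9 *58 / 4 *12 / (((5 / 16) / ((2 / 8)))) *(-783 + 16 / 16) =577654016 / 15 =38510267.73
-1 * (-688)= 688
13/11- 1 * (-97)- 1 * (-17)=1267/11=115.18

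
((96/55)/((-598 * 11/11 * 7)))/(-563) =48/64809745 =0.00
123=123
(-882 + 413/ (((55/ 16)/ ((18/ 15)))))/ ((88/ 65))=-1318863/ 2420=-544.98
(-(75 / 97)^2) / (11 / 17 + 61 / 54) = -5163750 / 15346079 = -0.34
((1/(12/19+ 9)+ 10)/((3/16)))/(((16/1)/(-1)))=-1849/549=-3.37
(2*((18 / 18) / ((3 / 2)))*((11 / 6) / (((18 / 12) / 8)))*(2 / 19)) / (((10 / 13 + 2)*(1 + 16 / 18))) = 2288 / 8721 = 0.26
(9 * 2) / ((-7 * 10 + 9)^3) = -18 / 226981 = -0.00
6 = 6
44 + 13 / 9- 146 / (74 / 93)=-45968 / 333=-138.04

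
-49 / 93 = -0.53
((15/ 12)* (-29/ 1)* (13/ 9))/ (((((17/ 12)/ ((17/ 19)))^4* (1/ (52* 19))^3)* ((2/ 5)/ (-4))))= 1526665420800/ 19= 80350811621.05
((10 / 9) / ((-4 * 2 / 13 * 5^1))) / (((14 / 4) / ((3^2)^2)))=-117 / 14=-8.36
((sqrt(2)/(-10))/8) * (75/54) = -5 * sqrt(2)/288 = -0.02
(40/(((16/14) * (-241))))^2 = 1225/58081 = 0.02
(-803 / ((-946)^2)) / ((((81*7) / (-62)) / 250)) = 282875 / 11532213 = 0.02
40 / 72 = 5 / 9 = 0.56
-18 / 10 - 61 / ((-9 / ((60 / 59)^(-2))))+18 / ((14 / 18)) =6326947 / 226800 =27.90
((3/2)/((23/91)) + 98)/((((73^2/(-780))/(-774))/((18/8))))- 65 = 3239216630/122567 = 26428.13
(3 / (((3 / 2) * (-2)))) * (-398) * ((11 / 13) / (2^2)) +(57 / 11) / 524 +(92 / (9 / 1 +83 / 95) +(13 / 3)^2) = 35518402831 / 316287972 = 112.30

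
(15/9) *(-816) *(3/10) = -408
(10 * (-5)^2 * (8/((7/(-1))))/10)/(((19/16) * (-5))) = 640/133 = 4.81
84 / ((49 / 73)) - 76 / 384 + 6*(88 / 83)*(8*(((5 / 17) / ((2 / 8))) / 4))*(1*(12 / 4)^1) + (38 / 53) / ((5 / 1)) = 42714205241 / 251270880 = 169.99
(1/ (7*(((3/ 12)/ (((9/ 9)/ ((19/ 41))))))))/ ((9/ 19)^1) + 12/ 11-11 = -5063/ 693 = -7.31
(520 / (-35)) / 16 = -13 / 14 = -0.93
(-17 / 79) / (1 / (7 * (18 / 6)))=-357 / 79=-4.52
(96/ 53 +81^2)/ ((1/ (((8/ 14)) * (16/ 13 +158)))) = 2880024120/ 4823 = 597143.71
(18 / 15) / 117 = 2 / 195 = 0.01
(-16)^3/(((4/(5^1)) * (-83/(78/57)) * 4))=33280/1577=21.10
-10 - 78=-88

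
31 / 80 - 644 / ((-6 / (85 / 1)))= 2189693 / 240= 9123.72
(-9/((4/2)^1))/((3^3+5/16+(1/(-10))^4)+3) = -7500/50521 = -0.15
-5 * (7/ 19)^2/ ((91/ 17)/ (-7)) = 4165/ 4693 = 0.89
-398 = -398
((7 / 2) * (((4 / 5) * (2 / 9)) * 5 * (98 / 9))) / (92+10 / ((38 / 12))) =6517 / 18306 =0.36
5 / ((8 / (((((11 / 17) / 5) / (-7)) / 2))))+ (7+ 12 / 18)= 43759 / 5712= 7.66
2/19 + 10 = 192/19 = 10.11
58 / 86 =29 / 43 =0.67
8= 8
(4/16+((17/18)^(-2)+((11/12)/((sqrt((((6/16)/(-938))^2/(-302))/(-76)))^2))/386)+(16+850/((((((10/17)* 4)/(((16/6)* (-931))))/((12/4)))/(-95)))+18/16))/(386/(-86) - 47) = -309089415993281203/26673900048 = -11587709.91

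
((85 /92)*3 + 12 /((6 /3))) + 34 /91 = 76565 /8372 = 9.15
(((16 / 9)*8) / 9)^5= 34359738368 / 3486784401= 9.85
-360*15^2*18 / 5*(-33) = 9622800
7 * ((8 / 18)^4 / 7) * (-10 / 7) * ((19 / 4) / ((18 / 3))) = -6080 / 137781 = -0.04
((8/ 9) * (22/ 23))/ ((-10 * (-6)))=44/ 3105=0.01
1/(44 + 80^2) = 1/6444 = 0.00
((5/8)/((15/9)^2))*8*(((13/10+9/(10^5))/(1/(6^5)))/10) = 1819.71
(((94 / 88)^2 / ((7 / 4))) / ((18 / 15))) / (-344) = -11045 / 6992832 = -0.00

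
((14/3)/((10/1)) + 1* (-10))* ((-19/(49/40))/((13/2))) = 3344/147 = 22.75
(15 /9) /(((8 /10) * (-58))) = -25 /696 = -0.04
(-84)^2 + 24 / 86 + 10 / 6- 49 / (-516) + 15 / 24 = 2428181 / 344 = 7058.67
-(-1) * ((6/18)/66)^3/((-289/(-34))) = 1/65980332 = 0.00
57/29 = 1.97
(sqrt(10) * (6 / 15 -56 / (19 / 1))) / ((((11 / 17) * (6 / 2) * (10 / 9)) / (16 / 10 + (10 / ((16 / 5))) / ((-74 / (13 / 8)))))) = -5.72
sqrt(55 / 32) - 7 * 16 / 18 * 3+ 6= -38 / 3+ sqrt(110) / 8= -11.36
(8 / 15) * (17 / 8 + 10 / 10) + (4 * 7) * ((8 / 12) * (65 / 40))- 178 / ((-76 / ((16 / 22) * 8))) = 9536 / 209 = 45.63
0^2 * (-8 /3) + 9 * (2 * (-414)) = -7452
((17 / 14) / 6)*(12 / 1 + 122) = 1139 / 42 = 27.12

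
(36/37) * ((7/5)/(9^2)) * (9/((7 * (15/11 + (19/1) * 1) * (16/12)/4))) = 33/10360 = 0.00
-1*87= -87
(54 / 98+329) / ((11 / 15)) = 22020 / 49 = 449.39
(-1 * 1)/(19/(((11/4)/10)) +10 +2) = -11/892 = -0.01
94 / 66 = 47 / 33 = 1.42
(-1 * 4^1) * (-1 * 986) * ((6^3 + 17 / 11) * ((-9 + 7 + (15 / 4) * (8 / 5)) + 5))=84941928 / 11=7721993.45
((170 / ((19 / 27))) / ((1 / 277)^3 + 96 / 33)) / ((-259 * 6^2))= -59617282065 / 6693798783014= -0.01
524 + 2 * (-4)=516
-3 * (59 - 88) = 87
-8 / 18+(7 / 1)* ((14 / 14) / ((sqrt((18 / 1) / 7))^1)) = -4 / 9+7* sqrt(14) / 6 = 3.92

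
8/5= 1.60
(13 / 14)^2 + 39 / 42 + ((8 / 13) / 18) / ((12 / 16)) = 126337 / 68796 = 1.84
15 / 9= 5 / 3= 1.67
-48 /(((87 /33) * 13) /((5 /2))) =-1320 /377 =-3.50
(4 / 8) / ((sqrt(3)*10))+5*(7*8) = 280.03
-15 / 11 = -1.36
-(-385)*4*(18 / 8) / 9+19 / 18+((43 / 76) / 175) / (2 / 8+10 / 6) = 531427097 / 1376550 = 386.06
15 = 15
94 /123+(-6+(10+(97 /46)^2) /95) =-5.08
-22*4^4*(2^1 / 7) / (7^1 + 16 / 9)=-101376 / 553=-183.32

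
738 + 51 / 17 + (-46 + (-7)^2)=744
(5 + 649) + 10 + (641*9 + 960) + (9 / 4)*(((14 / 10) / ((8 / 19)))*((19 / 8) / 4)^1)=37874903 / 5120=7397.44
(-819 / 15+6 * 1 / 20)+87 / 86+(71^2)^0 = -11242 / 215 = -52.29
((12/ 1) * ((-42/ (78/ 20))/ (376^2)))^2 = 11025/ 13194657424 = 0.00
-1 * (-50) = 50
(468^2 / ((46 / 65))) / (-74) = -3559140 / 851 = -4182.30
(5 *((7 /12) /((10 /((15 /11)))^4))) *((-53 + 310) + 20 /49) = 1702755 /6559168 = 0.26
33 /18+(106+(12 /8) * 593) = 2992 /3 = 997.33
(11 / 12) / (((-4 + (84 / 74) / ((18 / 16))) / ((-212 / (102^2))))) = 21571 / 3454128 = 0.01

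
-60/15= -4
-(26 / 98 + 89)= -4374 / 49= -89.27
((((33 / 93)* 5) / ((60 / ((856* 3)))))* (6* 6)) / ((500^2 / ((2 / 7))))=10593 / 3390625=0.00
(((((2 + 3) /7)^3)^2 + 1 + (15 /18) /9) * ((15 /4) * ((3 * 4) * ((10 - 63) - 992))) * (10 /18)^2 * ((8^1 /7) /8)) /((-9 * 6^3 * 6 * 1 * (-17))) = -1016920980625 /79363165470624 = -0.01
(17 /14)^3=4913 /2744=1.79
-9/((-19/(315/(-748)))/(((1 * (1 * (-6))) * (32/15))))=9072/3553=2.55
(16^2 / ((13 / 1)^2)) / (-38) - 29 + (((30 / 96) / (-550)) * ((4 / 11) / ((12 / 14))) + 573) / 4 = 42599189123 / 372989760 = 114.21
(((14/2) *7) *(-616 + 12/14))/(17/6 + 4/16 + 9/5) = -1808520/293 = -6172.42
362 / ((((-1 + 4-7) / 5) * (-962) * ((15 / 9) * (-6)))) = -181 / 3848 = -0.05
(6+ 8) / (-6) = -7 / 3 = -2.33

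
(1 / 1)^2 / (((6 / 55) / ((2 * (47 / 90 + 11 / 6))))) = 1166 / 27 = 43.19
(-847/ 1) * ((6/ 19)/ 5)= -5082/ 95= -53.49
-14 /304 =-7 /152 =-0.05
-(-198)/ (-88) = -9/ 4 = -2.25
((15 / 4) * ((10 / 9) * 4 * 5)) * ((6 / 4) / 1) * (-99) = -12375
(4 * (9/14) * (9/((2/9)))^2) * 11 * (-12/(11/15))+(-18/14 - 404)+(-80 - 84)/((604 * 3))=-2408713178/3171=-759606.80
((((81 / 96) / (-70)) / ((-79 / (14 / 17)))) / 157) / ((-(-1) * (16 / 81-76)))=-2187 / 207140022400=-0.00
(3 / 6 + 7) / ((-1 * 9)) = -5 / 6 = -0.83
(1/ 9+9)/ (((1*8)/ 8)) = 82/ 9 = 9.11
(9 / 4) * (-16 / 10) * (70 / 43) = -252 / 43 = -5.86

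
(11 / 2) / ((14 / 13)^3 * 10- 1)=24167 / 50486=0.48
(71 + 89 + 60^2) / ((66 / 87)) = 4956.36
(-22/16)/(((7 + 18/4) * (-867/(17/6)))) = 11/28152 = 0.00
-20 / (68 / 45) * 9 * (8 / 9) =-1800 / 17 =-105.88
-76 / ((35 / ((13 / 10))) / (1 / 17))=-494 / 2975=-0.17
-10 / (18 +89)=-10 / 107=-0.09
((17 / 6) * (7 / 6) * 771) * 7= 214081 / 12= 17840.08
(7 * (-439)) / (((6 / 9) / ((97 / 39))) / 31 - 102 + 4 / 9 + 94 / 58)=2411773371 / 78424795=30.75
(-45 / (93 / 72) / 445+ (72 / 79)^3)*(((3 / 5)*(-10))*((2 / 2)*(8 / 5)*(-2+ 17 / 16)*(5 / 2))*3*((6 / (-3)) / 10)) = -12464479908 / 1360294601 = -9.16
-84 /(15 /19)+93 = -67 /5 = -13.40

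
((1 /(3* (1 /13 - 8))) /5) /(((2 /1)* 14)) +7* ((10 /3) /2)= 168229 /14420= 11.67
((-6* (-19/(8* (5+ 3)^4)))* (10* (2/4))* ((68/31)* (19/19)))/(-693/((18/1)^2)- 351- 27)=-513/5110784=-0.00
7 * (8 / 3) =56 / 3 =18.67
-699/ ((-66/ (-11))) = -233/ 2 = -116.50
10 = 10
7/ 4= 1.75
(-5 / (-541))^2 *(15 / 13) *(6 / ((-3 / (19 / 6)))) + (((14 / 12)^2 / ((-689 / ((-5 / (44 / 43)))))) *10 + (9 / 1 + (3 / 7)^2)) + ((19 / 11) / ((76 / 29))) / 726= 9.28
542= 542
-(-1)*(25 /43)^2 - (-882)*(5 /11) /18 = 459880 /20339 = 22.61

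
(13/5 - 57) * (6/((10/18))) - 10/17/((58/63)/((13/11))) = -79755399/135575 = -588.28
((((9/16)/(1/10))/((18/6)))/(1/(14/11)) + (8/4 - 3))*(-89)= -123.39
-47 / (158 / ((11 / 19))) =-517 / 3002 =-0.17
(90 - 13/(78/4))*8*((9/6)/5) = 1072/5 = 214.40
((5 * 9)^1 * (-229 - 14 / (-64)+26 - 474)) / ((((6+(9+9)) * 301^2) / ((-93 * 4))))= 30211515 / 5798464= 5.21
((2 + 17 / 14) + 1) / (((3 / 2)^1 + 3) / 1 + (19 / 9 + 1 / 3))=531 / 875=0.61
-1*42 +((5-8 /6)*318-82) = 1042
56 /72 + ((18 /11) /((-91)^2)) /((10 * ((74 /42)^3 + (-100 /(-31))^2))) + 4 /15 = 12344730332758 /11819408573115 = 1.04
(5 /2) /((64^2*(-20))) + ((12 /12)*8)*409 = 107216895 /32768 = 3272.00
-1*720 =-720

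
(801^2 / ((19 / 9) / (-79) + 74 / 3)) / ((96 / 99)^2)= 496778180679 / 17939456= 27691.93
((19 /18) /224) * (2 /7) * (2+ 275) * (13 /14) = 68419 /197568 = 0.35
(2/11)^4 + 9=131785/14641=9.00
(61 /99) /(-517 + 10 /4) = -122 /101871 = -0.00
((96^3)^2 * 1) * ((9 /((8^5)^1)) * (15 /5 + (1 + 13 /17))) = 17414258688 /17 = 1024368158.12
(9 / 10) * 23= 207 / 10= 20.70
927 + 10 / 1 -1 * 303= 634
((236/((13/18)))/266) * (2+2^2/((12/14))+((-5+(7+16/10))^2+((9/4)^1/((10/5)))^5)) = 9321381267/354099200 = 26.32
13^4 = 28561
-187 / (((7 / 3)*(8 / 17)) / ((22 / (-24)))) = 34969 / 224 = 156.11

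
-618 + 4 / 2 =-616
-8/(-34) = 4/17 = 0.24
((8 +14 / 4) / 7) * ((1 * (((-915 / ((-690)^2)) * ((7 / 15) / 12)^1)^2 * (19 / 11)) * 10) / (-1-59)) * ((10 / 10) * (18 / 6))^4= -494893 / 2312703360000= -0.00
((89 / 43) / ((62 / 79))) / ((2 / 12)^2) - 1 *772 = -902518 / 1333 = -677.06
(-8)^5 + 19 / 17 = -557037 / 17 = -32766.88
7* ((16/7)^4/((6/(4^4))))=8388608/1029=8152.19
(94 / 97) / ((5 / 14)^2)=18424 / 2425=7.60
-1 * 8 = -8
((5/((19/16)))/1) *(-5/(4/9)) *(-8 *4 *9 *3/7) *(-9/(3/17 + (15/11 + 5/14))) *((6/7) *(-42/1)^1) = 94226457600/94373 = 998447.20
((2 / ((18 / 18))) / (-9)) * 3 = -2 / 3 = -0.67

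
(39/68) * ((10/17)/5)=39/578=0.07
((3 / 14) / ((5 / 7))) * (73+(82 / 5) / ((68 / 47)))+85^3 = 1044055511 / 1700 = 614150.30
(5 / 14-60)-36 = -1339 / 14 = -95.64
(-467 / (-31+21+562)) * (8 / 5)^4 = -239104 / 43125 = -5.54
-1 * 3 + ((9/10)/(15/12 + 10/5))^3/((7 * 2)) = -5764209/1922375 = -3.00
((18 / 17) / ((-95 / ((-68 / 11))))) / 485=72 / 506825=0.00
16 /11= 1.45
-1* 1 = -1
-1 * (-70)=70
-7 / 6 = -1.17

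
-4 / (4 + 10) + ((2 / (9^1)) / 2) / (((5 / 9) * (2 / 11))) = 57 / 70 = 0.81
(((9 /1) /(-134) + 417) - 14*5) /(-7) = -49.56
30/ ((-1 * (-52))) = 15/ 26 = 0.58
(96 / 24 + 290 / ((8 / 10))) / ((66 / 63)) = 15393 / 44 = 349.84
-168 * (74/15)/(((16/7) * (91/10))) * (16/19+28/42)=-60.12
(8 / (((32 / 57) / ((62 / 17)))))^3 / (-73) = -5517084663 / 2869192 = -1922.87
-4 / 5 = -0.80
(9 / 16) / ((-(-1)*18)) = 1 / 32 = 0.03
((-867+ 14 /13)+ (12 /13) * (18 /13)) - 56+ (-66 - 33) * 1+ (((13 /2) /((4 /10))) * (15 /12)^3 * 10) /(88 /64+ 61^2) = -82097410855 /80522416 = -1019.56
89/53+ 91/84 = 1757/636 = 2.76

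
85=85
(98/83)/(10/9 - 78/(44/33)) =-1764/85739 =-0.02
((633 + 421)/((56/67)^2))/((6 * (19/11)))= 26022733/178752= 145.58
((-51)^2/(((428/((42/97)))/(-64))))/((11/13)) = -22722336/114169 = -199.02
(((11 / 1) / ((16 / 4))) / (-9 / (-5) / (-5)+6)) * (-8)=-550 / 141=-3.90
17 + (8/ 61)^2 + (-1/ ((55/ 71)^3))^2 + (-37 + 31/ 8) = -9459494886005297/ 823997310125000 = -11.48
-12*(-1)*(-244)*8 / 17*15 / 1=-351360 / 17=-20668.24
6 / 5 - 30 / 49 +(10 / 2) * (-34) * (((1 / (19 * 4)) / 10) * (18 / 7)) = 117 / 9310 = 0.01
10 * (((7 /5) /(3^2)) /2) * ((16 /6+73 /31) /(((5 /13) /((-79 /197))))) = -3357263 /824445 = -4.07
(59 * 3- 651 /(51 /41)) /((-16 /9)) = 3312 /17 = 194.82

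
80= 80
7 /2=3.50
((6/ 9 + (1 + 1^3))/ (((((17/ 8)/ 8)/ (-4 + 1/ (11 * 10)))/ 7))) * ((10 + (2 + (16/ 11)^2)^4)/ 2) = -25036177573670144/ 601276661205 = -41638.37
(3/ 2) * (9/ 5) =27/ 10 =2.70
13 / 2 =6.50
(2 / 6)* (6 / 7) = 2 / 7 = 0.29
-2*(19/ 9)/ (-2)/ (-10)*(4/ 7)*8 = -304/ 315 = -0.97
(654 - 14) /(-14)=-320 /7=-45.71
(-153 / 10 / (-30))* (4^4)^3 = 213909504 / 25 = 8556380.16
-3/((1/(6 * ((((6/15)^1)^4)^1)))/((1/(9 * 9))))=-32/5625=-0.01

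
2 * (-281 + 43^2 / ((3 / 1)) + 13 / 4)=4063 / 6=677.17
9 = 9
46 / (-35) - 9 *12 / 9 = -466 / 35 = -13.31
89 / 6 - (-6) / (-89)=7885 / 534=14.77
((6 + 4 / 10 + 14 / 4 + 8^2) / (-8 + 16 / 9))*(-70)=6651 / 8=831.38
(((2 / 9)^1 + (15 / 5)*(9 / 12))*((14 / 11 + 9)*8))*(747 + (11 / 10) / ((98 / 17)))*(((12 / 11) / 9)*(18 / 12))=7364208079 / 266805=27601.46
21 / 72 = 7 / 24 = 0.29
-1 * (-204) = 204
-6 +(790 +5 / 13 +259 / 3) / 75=16642 / 2925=5.69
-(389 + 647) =-1036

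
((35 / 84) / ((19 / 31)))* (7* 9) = 3255 / 76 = 42.83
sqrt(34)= 5.83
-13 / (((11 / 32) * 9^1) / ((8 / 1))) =-3328 / 99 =-33.62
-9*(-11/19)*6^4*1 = 128304/19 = 6752.84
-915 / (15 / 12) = -732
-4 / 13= -0.31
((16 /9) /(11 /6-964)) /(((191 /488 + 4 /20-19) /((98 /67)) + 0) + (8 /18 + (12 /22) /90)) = 252510720 /1658408030057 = 0.00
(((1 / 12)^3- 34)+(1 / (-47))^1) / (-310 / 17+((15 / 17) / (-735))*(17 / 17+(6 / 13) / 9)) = 29920797725 / 16038833472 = 1.87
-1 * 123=-123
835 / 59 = 14.15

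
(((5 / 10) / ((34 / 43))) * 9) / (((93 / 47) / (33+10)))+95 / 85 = 263065 / 2108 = 124.79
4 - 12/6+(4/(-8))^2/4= 33/16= 2.06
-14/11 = -1.27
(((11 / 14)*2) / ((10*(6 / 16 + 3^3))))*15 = 44 / 511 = 0.09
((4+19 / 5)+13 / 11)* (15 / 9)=494 / 33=14.97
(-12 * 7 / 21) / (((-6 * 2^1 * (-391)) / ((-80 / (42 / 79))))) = 3160 / 24633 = 0.13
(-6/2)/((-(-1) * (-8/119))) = 357/8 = 44.62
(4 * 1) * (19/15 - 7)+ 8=-224/15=-14.93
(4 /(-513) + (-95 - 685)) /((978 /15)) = -1000360 /83619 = -11.96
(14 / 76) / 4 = 7 / 152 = 0.05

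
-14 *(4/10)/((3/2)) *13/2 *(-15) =364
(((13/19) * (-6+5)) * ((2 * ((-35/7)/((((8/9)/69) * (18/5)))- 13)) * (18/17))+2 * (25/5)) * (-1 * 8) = -478162/323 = -1480.38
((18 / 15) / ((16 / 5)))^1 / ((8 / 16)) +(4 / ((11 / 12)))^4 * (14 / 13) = 297842295 / 761332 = 391.21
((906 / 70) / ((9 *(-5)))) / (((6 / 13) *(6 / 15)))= -1963 / 1260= -1.56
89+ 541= 630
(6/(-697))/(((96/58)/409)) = -2.13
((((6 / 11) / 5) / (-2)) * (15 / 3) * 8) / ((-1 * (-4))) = -6 / 11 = -0.55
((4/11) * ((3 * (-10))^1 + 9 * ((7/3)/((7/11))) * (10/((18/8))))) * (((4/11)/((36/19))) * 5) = 133000/3267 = 40.71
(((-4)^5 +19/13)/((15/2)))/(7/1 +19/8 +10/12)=-30384/2275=-13.36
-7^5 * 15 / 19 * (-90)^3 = 183784545000 / 19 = 9672870789.47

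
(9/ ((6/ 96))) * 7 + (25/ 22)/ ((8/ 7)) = 177583/ 176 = 1008.99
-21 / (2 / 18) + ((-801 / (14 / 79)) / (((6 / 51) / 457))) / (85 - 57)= -491762727 / 784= -627248.38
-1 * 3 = -3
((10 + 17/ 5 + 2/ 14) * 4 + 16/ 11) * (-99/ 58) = -96372/ 1015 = -94.95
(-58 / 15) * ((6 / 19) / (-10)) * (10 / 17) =116 / 1615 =0.07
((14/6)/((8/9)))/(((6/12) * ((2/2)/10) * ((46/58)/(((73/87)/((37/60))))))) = 76650/851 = 90.07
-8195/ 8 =-1024.38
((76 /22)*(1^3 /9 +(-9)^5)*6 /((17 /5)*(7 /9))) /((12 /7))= -269982.89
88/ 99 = 0.89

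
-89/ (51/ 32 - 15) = 2848/ 429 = 6.64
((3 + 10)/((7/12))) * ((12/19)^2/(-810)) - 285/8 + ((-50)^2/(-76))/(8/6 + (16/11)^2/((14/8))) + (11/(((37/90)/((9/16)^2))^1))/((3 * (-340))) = -593066400833/12207229440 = -48.58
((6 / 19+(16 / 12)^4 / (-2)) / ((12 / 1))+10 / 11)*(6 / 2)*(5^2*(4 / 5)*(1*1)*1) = 816370 / 16929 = 48.22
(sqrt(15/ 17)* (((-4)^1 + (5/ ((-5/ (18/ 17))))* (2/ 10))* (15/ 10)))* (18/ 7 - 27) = 91827* sqrt(255)/ 10115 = 144.97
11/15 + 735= 11036/15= 735.73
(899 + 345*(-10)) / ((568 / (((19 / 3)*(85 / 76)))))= -31.81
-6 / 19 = -0.32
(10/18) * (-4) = -20/9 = -2.22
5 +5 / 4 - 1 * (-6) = 49 / 4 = 12.25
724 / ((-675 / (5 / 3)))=-724 / 405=-1.79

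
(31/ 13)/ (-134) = -31/ 1742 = -0.02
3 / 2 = 1.50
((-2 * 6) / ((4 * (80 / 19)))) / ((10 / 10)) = -57 / 80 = -0.71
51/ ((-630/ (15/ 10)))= -17/ 140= -0.12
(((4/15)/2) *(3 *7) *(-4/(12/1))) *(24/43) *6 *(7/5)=-4.38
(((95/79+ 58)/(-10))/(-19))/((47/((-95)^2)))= 444315/7426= 59.83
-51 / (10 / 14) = -357 / 5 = -71.40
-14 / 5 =-2.80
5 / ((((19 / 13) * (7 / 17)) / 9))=9945 / 133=74.77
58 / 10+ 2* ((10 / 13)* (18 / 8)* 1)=602 / 65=9.26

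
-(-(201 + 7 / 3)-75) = 835 / 3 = 278.33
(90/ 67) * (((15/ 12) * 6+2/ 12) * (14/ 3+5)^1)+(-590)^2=23329370/ 67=348199.55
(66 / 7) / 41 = 66 / 287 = 0.23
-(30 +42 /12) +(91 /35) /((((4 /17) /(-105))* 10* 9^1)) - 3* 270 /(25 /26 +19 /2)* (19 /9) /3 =-100.88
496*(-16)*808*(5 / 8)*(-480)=1923686400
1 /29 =0.03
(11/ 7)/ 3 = 11/ 21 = 0.52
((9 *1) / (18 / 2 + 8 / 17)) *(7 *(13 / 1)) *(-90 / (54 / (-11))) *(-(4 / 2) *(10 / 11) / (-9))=22100 / 69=320.29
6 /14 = 3 /7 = 0.43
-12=-12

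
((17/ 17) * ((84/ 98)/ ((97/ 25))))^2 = 22500/ 461041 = 0.05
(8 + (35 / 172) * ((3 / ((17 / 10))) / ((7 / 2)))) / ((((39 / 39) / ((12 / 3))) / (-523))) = -12390916 / 731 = -16950.64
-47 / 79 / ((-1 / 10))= 470 / 79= 5.95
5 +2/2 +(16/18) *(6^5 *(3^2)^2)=559878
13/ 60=0.22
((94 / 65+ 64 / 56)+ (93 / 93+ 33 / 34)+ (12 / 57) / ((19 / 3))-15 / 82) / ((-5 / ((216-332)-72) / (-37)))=-3511890856256 / 572428675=-6135.07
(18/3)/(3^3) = 2/9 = 0.22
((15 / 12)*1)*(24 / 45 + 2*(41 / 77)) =923 / 462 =2.00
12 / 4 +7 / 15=3.47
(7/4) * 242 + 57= 961/2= 480.50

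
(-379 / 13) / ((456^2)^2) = -379 / 562085941248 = -0.00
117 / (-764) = -117 / 764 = -0.15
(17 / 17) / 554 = 1 / 554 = 0.00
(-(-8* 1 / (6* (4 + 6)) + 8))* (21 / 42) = -59 / 15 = -3.93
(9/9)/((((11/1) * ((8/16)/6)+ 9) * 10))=6/595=0.01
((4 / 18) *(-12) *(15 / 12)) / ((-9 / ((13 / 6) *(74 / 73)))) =4810 / 5913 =0.81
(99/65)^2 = 9801/4225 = 2.32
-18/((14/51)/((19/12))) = -2907/28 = -103.82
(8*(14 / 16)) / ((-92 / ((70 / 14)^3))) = -875 / 92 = -9.51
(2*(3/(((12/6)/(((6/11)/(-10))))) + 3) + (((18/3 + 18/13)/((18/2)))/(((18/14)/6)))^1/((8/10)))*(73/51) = 293533/19305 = 15.21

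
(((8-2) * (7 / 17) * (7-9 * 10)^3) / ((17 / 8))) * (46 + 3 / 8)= -8909585034 / 289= -30829013.96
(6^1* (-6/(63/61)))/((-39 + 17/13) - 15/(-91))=3172/3415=0.93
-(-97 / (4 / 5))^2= -235225 / 16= -14701.56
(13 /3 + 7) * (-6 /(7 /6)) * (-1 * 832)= 339456 /7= 48493.71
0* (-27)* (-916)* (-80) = 0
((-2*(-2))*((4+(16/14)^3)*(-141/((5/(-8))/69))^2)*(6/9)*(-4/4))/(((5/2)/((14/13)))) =-121737955221504/79625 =-1528891117.38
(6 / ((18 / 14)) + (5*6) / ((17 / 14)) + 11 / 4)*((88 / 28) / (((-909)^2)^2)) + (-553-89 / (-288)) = -4310782370609627947 / 7799625083938464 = -552.69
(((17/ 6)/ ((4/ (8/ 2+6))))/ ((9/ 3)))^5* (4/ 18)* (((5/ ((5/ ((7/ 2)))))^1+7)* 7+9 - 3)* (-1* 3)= -235163815625/ 60466176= -3889.18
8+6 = 14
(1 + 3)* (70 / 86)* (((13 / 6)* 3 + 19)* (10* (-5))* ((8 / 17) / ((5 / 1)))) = -16800 / 43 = -390.70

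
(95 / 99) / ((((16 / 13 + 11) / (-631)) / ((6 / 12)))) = -779285 / 31482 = -24.75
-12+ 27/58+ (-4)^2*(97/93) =27799/5394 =5.15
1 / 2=0.50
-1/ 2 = -0.50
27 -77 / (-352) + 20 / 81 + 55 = 213751 / 2592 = 82.47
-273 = -273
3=3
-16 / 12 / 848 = -1 / 636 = -0.00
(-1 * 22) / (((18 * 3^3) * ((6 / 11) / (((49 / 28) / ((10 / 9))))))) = -847 / 6480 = -0.13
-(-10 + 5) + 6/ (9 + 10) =101/ 19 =5.32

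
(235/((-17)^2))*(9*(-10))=-21150/289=-73.18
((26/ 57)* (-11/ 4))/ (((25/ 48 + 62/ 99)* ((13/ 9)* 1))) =-26136/ 34523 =-0.76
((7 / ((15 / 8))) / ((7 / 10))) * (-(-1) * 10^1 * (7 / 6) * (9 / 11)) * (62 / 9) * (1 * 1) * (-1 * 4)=-138880 / 99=-1402.83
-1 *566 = -566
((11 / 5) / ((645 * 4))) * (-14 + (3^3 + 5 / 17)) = 1243 / 109650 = 0.01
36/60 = 0.60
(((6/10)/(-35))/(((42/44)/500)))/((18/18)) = -440/49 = -8.98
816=816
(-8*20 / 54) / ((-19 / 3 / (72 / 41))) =640 / 779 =0.82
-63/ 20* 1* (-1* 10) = 63/ 2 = 31.50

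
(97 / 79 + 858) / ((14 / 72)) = 349092 / 79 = 4418.89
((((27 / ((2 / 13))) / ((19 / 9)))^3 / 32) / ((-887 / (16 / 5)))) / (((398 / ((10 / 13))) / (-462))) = 560166980373 / 9685621336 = 57.83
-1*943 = -943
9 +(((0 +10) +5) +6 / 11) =24.55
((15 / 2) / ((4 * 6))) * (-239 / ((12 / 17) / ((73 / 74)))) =-1482995 / 14208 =-104.38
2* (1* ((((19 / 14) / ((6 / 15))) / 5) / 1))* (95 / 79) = 1805 / 1106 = 1.63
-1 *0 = 0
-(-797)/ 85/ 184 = 797/ 15640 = 0.05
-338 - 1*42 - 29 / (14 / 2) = -2689 / 7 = -384.14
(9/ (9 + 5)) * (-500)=-2250/ 7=-321.43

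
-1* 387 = -387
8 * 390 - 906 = 2214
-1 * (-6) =6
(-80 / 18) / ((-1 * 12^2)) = 5 / 162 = 0.03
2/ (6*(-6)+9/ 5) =-10/ 171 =-0.06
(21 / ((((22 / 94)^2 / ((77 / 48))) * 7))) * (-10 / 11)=-77315 / 968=-79.87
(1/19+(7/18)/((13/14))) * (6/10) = 1048/3705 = 0.28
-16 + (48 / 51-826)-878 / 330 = -2366633 / 2805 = -843.72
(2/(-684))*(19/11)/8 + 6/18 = 527/1584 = 0.33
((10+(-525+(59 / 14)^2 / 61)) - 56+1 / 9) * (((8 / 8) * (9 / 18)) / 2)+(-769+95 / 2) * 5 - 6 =-1616706815 / 430416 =-3756.15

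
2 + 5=7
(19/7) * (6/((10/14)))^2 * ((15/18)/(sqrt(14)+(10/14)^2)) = -195510/32989+1915998 * sqrt(14)/164945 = 37.54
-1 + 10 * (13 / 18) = 56 / 9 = 6.22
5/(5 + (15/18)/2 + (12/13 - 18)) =-780/1819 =-0.43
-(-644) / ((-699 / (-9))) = 1932 / 233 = 8.29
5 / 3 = 1.67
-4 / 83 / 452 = -1 / 9379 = -0.00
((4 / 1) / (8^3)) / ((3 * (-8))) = -1 / 3072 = -0.00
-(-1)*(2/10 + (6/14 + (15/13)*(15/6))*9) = 27317/910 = 30.02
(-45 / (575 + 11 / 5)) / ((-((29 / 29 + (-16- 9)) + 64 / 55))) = -4125 / 1208272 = -0.00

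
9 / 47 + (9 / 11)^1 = 522 / 517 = 1.01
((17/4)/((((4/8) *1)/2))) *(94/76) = 21.03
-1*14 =-14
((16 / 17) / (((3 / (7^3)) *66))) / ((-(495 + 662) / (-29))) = 79576 / 1947231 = 0.04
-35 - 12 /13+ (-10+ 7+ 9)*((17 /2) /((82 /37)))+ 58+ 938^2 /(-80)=-116758563 /10660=-10952.96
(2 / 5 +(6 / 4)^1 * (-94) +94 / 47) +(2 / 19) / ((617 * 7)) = -56868263 / 410305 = -138.60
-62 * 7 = -434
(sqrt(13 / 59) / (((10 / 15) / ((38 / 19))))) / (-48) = -sqrt(767) / 944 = -0.03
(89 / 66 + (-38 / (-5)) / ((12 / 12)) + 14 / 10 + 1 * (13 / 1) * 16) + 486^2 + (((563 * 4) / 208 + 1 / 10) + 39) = 2028863483 / 8580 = 236464.28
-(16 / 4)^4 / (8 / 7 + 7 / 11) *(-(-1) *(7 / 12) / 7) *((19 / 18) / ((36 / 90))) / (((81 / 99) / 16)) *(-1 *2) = 41198080 / 33291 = 1237.51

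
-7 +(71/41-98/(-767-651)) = -151135/29069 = -5.20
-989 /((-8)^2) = -989 /64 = -15.45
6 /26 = 3 /13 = 0.23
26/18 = 13/9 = 1.44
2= 2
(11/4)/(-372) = -11/1488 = -0.01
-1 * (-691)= 691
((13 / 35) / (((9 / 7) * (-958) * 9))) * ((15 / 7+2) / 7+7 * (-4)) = 17459 / 19011510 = 0.00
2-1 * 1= 1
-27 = -27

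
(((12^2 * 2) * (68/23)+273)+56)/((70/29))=787379/1610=489.06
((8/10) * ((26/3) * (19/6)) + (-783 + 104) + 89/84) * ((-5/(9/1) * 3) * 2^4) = 3306164/189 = 17492.93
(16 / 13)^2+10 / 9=3994 / 1521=2.63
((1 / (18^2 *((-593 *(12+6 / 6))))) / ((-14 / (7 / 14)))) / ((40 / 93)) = 31 / 932480640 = 0.00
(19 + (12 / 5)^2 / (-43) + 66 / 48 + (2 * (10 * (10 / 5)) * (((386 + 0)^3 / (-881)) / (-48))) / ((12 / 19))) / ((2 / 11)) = 64623237731987 / 136378800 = 473851.05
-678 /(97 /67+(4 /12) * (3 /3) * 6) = -15142 /77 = -196.65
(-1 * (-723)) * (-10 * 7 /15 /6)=-1687 /3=-562.33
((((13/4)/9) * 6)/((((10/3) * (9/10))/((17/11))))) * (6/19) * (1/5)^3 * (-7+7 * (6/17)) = -91/7125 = -0.01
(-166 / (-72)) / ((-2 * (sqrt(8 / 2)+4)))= -83 / 432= -0.19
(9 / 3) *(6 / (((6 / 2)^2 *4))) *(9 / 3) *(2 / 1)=3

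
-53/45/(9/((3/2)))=-53/270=-0.20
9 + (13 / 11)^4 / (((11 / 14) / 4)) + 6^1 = 4015181 / 161051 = 24.93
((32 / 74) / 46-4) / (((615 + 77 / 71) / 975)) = -117544050 / 18612221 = -6.32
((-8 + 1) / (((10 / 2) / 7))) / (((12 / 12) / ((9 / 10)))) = -441 / 50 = -8.82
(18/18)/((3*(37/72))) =0.65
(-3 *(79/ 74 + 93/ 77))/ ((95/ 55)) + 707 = 6919399/ 9842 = 703.05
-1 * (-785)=785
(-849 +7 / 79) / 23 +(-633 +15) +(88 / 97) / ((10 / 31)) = -574657062 / 881245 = -652.10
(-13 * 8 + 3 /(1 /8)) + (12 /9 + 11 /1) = -203 /3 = -67.67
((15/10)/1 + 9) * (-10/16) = -105/16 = -6.56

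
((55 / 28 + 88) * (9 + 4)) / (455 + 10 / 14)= 2977 / 1160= 2.57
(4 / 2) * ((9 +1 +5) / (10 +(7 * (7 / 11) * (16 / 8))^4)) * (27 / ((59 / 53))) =314269065 / 2725305167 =0.12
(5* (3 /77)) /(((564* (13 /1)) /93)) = 465 /188188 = 0.00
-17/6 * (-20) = 170/3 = 56.67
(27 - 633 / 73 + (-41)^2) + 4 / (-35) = 4341493 / 2555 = 1699.21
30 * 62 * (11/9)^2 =75020/27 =2778.52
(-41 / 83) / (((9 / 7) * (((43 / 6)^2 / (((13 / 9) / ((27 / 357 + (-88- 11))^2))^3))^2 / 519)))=-1932643054935154076358305395660298299 / 2472442872130605571088829698268280514361806806943706003800064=-0.00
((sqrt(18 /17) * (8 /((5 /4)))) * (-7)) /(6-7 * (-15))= -224 * sqrt(34) /3145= -0.42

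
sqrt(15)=3.87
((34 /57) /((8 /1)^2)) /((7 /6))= 0.01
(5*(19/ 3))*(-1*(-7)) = 665/ 3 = 221.67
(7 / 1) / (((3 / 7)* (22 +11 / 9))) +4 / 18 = 1741 / 1881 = 0.93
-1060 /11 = -96.36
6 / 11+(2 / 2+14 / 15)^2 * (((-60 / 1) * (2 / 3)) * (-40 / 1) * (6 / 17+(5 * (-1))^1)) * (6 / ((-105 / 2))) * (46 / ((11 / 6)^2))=3129581926 / 71995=43469.43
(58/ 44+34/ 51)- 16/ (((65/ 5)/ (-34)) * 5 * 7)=95509/ 30030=3.18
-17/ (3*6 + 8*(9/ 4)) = -17/ 36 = -0.47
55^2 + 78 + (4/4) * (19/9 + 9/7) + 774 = 244465/63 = 3880.40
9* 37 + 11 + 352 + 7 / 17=11839 / 17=696.41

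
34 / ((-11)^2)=34 / 121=0.28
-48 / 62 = -24 / 31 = -0.77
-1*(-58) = 58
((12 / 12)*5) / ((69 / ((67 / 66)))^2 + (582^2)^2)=4489 / 103008142820196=0.00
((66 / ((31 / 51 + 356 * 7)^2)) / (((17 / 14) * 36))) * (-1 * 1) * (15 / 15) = -3927 / 16160257129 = -0.00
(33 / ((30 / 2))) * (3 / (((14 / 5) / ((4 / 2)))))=4.71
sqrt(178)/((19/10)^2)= 100 * sqrt(178)/361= 3.70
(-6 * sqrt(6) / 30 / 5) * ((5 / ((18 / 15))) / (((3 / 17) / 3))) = -6.94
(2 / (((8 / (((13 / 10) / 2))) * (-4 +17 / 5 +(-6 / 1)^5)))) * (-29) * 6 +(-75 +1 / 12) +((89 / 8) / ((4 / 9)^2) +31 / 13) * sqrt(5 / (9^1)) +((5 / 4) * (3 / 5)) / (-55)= -98606491 / 1316040 +97685 * sqrt(5) / 4992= -31.17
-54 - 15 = -69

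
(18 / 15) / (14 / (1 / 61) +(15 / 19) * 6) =57 / 40790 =0.00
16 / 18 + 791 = 7127 / 9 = 791.89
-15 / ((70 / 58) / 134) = -11658 / 7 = -1665.43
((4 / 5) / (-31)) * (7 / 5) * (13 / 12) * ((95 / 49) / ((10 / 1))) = -247 / 32550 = -0.01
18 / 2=9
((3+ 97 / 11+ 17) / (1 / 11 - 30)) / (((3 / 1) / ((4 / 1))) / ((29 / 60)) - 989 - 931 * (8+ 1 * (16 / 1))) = 9193 / 222605348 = 0.00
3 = 3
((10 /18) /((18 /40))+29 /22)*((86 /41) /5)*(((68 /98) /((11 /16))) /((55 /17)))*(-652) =-1179450745472 /5414807475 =-217.82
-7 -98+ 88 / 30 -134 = -3541 / 15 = -236.07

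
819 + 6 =825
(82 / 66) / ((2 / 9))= 123 / 22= 5.59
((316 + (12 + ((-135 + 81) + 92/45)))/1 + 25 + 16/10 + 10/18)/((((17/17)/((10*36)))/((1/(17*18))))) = 6064/17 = 356.71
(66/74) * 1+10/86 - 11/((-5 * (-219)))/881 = 1547353279/1534829745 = 1.01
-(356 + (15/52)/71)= -1314367/3692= -356.00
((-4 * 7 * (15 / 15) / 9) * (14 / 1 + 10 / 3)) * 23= -33488 / 27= -1240.30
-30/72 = -5/12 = -0.42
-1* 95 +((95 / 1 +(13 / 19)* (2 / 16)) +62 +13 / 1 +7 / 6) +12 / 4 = 36139 / 456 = 79.25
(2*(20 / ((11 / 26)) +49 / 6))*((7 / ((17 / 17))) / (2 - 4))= -25613 / 66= -388.08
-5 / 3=-1.67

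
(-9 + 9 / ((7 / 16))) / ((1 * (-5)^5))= -81 / 21875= -0.00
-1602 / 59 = -27.15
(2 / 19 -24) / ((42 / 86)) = -19522 / 399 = -48.93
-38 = -38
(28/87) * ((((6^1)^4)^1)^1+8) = 36512/87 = 419.68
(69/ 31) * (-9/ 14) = -621/ 434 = -1.43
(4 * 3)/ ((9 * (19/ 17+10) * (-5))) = -68/ 2835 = -0.02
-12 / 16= -3 / 4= -0.75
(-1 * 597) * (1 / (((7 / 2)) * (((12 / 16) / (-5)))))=7960 / 7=1137.14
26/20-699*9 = -62897/10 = -6289.70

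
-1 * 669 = -669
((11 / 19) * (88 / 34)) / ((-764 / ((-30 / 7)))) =3630 / 431851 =0.01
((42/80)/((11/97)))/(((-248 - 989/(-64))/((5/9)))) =-5432/491139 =-0.01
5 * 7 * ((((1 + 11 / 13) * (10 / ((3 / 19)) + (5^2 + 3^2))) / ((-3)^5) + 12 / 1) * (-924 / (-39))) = 383466160 / 41067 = 9337.57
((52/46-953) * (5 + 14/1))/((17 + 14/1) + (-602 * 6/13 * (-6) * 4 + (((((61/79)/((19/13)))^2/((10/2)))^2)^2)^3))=-2.70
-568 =-568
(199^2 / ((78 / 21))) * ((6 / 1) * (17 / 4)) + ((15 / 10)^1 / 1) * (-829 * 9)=13555599 / 52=260684.60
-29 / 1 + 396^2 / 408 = 6041 / 17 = 355.35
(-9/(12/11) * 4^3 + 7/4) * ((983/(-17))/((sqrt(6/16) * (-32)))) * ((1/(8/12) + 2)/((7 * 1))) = -2069215 * sqrt(6)/6528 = -776.43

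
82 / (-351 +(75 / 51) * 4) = -1394 / 5867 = -0.24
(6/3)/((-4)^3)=-1/32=-0.03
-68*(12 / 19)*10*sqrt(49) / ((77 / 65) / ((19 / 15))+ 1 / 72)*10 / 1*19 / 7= -1451174400 / 16879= -85975.14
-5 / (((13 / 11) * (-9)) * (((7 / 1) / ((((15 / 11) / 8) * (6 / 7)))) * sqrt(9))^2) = 125 / 5493488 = 0.00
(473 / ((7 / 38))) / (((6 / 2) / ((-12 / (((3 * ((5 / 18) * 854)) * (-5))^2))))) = -647064 / 797689375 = -0.00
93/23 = 4.04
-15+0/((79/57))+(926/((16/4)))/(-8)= -703/16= -43.94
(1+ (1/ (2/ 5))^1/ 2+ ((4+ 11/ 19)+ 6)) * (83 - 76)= 6825/ 76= 89.80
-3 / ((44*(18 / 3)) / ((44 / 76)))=-1 / 152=-0.01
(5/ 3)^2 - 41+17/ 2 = -535/ 18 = -29.72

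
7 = 7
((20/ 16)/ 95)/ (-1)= -1/ 76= -0.01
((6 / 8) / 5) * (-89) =-267 / 20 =-13.35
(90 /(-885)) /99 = -2 /1947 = -0.00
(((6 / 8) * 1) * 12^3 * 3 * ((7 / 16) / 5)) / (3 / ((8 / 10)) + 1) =6804 / 95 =71.62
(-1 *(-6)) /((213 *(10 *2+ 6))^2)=1 /5111574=0.00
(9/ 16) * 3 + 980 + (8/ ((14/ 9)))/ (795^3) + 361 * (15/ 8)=10370715991189/ 6252834000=1658.56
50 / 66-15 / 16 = -95 / 528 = -0.18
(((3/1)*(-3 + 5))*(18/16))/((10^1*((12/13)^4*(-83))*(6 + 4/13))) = -371293/209080320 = -0.00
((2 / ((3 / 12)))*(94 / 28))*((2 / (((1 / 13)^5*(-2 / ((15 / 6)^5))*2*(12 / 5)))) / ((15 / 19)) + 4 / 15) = -5180697496241 / 20160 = -256979042.47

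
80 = 80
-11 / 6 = -1.83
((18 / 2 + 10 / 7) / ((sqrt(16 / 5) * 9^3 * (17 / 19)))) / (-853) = -1387 * sqrt(5) / 295994412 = -0.00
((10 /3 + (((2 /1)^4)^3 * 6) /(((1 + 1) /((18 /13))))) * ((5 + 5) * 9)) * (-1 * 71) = -1413642660 /13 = -108741743.08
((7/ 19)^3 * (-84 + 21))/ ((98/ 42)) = -9261/ 6859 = -1.35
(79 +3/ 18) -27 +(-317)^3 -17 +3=-191129849/ 6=-31854974.83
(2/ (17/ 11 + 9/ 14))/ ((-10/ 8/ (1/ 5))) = -1232/ 8425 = -0.15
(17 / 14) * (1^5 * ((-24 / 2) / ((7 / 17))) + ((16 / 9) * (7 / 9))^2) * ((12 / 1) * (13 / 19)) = -552781112 / 2036097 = -271.49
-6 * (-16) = 96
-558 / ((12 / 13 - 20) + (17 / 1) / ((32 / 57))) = -232128 / 4661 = -49.80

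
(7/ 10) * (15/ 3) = 7/ 2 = 3.50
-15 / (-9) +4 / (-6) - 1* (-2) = 3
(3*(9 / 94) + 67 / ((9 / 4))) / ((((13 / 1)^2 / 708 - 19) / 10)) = -30013300 / 1872903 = -16.03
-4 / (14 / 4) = -8 / 7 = -1.14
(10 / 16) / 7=5 / 56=0.09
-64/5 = -12.80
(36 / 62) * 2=36 / 31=1.16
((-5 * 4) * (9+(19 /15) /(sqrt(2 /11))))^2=4560 * sqrt(22)+323368 /9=57318.07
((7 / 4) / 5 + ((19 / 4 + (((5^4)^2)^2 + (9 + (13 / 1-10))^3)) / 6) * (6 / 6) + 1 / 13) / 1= 39672852013681 / 1560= 25431315393.39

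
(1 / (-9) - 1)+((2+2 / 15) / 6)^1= -0.76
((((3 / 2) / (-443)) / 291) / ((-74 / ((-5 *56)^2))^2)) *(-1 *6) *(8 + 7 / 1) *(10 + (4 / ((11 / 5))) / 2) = 8297856000000 / 647100289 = 12823.14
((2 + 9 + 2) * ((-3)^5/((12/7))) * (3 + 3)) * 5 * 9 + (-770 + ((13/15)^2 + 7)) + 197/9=-24914143/50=-498282.86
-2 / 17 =-0.12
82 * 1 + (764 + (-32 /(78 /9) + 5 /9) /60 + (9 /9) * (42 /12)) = 5963123 /7020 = 849.45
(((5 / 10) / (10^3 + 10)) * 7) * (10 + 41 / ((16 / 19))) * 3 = 19719 / 32320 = 0.61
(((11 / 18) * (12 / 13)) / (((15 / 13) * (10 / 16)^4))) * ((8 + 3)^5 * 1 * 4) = 58050510848 / 28125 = 2064018.16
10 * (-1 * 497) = -4970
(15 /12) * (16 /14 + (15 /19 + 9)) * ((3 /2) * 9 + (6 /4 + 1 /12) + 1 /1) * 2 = 701555 /1596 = 439.57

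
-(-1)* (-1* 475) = -475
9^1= 9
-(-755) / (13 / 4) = 3020 / 13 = 232.31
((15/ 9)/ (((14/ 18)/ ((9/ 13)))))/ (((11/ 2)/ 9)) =2430/ 1001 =2.43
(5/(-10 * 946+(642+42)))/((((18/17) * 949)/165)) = -4675/49970544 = -0.00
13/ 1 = 13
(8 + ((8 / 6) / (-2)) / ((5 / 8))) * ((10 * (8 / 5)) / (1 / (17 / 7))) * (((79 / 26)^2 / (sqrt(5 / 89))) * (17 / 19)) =9389.14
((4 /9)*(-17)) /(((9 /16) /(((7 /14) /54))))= -0.12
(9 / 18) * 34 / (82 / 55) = 935 / 82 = 11.40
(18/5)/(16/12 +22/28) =756/445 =1.70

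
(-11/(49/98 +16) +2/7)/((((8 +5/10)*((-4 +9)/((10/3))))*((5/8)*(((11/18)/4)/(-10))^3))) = 13406.02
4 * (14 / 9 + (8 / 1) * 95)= 27416 / 9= 3046.22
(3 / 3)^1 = 1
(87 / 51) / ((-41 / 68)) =-116 / 41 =-2.83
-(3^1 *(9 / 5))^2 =-729 / 25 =-29.16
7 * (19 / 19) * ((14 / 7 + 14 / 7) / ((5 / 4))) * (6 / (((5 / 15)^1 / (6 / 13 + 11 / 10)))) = 204624 / 325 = 629.61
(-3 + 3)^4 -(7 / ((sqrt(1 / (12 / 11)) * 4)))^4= -21609 / 1936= -11.16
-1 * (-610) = 610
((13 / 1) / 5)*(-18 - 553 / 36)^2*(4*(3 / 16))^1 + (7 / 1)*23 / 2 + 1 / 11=213922703 / 95040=2250.87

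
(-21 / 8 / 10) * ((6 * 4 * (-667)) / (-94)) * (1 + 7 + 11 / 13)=-966483 / 2444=-395.45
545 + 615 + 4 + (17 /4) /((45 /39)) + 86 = 75221 /60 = 1253.68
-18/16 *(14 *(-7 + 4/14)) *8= 846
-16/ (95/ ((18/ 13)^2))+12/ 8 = 37797/ 32110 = 1.18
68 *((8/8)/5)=68/5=13.60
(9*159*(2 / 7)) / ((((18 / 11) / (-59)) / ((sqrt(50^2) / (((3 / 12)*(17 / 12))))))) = -247658400 / 119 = -2081163.03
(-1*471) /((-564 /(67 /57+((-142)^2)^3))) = 73367644211788375 /10716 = 6846551344885.07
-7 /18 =-0.39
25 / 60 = 5 / 12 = 0.42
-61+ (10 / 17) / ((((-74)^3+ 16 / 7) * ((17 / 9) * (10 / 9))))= -61.00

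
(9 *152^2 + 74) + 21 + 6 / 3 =208033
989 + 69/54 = 17825/18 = 990.28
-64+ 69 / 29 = -1787 / 29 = -61.62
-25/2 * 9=-225/2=-112.50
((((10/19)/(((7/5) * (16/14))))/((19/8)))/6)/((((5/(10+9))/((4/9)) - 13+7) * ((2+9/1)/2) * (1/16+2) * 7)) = -0.00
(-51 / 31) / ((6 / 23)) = -6.31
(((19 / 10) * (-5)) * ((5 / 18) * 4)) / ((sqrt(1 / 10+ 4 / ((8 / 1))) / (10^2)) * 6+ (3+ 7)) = -11875000 / 11249757+ 4750 * sqrt(15) / 3749919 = -1.05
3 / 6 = 1 / 2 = 0.50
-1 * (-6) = 6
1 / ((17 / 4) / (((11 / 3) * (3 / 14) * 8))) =176 / 119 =1.48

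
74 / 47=1.57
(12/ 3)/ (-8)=-1/ 2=-0.50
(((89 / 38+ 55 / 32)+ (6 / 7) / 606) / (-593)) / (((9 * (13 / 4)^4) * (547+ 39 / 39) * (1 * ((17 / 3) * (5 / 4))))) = -13969528 / 7948073322968415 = -0.00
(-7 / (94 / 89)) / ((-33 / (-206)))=-64169 / 1551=-41.37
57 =57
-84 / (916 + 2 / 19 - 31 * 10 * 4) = 798 / 3077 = 0.26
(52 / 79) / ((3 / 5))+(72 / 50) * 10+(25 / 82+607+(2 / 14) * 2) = 623.09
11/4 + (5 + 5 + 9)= 87/4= 21.75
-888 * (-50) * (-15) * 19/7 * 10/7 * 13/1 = -1645020000/49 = -33571836.73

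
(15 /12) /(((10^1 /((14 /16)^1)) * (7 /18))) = 9 /32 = 0.28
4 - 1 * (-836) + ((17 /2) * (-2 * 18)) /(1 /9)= -1914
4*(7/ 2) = 14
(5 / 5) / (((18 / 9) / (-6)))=-3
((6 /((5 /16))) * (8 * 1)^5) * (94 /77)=295698432 /385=768047.88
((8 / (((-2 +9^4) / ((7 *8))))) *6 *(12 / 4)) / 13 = 1152 / 12181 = 0.09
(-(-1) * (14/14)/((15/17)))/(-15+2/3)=-0.08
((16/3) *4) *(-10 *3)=-640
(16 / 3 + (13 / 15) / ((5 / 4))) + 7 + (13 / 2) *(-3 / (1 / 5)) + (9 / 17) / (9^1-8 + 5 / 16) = -1500649 / 17850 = -84.07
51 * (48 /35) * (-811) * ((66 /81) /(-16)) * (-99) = -10009362 /35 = -285981.77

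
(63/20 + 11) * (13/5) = 3679/100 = 36.79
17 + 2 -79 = -60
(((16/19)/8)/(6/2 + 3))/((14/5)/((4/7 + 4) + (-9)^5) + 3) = 2066555/353375319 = 0.01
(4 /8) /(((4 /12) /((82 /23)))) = 5.35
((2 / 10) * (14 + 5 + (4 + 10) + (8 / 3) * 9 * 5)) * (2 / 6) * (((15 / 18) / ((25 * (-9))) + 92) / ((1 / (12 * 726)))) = 8175011.68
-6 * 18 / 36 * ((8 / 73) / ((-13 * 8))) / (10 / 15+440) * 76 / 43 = 342 / 26973427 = 0.00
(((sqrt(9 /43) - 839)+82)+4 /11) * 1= -8323 /11+3 * sqrt(43) /43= -756.18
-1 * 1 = -1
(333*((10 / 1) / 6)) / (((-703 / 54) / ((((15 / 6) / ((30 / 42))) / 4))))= -2835 / 76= -37.30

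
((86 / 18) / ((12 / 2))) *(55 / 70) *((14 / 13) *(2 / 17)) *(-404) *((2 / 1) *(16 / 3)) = -6114944 / 17901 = -341.60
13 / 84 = 0.15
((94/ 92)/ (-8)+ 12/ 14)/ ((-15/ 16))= -1879/ 2415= -0.78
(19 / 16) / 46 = 19 / 736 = 0.03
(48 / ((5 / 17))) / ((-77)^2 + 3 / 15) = 136 / 4941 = 0.03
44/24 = 11/6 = 1.83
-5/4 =-1.25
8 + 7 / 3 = 31 / 3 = 10.33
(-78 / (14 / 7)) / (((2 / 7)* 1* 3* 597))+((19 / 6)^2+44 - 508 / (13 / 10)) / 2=-31375601 / 186264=-168.45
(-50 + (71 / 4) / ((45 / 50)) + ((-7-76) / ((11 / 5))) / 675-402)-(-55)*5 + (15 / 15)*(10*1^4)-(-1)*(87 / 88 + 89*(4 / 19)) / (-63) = -233287807 / 1580040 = -147.65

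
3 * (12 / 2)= 18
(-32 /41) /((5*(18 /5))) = -16 /369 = -0.04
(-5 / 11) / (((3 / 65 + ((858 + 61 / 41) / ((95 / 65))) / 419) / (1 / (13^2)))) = -8160025 / 4398130594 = -0.00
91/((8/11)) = 1001/8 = 125.12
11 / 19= 0.58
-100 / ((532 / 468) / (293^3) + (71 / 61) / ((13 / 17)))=-4488059092725 / 68311317601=-65.70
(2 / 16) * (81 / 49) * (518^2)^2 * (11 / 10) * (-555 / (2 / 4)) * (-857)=15567342363565146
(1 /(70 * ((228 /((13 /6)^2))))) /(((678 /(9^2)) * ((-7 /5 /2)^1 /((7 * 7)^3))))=-405769 /68704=-5.91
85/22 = 3.86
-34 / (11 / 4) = -136 / 11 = -12.36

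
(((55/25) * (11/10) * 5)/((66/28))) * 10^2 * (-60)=-30800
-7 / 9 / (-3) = 7 / 27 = 0.26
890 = 890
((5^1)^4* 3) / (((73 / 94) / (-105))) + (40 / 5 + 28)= -18503622 / 73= -253474.27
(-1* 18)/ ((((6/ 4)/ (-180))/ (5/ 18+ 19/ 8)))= 5730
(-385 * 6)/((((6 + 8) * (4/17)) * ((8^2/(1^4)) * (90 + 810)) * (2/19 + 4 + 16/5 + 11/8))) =-0.00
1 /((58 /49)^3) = 117649 /195112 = 0.60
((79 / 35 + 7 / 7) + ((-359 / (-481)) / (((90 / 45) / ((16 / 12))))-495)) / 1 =-24810343 / 50505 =-491.25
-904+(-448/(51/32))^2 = 203169592/2601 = 78112.11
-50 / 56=-25 / 28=-0.89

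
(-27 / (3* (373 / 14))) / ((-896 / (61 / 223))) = 549 / 5323456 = 0.00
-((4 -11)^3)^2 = -117649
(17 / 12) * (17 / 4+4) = 187 / 16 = 11.69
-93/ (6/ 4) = -62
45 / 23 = 1.96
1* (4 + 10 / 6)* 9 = 51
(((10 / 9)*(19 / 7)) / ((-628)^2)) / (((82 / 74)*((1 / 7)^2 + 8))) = 24605 / 28596192264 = 0.00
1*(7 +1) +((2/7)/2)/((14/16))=400/49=8.16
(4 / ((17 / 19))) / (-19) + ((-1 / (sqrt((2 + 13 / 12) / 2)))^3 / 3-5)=-89 / 17-16* sqrt(222) / 1369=-5.41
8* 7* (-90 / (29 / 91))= -458640 / 29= -15815.17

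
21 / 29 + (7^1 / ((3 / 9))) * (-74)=-1553.28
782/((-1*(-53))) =782/53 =14.75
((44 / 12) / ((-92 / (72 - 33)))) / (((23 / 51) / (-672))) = 1225224 / 529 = 2316.11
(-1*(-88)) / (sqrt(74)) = 44*sqrt(74) / 37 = 10.23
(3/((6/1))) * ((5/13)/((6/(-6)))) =-5/26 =-0.19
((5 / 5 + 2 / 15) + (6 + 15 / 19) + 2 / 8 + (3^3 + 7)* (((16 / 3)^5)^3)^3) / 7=2519553787726957183494889000000000.00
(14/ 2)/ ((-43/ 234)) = -1638/ 43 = -38.09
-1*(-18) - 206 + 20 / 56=-2627 / 14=-187.64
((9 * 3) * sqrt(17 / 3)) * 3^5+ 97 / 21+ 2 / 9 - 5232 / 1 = -329311 / 63+ 2187 * sqrt(51) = 10391.15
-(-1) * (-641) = -641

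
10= 10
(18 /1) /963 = 2 /107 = 0.02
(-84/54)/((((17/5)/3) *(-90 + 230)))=-1/102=-0.01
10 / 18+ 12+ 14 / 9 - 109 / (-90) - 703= -61891 / 90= -687.68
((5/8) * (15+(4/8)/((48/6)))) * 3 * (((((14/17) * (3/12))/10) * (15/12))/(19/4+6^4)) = 25305/45286912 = 0.00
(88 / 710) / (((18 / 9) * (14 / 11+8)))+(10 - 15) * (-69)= 6246346 / 18105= 345.01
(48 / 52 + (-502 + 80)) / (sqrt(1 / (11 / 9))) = -5474 * sqrt(11) / 39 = -465.52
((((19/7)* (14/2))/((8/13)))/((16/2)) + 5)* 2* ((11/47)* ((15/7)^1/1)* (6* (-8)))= -40095/94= -426.54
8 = 8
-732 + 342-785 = -1175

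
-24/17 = -1.41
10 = 10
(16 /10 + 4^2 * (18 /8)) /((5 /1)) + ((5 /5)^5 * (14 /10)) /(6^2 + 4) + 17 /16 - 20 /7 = 16129 /2800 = 5.76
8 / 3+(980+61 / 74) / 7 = 221887 / 1554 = 142.78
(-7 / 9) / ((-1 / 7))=49 / 9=5.44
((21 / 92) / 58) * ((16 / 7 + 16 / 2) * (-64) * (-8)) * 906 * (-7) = -87671808 / 667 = -131441.99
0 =0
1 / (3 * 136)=1 / 408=0.00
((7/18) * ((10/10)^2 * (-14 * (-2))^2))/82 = 3.72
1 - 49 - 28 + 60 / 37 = -2752 / 37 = -74.38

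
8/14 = 4/7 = 0.57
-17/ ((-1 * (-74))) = -17/ 74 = -0.23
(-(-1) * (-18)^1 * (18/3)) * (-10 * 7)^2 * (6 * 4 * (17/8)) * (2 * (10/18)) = -29988000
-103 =-103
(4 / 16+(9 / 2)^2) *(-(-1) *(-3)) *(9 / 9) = -123 / 2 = -61.50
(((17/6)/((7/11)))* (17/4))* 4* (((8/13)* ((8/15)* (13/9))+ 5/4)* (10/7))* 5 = 302005/324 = 932.11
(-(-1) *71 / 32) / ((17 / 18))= 639 / 272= 2.35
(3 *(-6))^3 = -5832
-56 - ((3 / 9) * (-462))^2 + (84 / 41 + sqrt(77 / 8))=-974568 / 41 + sqrt(154) / 4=-23766.85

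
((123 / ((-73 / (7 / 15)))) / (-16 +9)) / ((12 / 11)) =451 / 4380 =0.10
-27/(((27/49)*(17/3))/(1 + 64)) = -9555/17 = -562.06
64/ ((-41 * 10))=-32/ 205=-0.16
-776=-776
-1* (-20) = 20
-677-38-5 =-720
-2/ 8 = -1/ 4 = -0.25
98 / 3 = 32.67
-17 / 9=-1.89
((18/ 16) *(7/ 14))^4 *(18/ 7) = 59049/ 229376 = 0.26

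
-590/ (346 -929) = 590/ 583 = 1.01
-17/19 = -0.89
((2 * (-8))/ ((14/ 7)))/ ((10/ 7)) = -28/ 5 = -5.60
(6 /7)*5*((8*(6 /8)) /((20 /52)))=468 /7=66.86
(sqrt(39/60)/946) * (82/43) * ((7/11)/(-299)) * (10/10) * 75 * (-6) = 12915 * sqrt(65)/66894971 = 0.00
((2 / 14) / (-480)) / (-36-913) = 1 / 3188640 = 0.00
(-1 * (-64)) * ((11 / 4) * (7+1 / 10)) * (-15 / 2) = -9372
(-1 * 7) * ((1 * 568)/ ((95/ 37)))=-147112/ 95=-1548.55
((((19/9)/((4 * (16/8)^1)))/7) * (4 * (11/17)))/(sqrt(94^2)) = 0.00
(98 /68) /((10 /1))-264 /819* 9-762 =-764.76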